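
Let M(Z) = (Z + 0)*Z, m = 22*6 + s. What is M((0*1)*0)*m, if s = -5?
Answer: 0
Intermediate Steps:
m = 127 (m = 22*6 - 5 = 132 - 5 = 127)
M(Z) = Z² (M(Z) = Z*Z = Z²)
M((0*1)*0)*m = ((0*1)*0)²*127 = (0*0)²*127 = 0²*127 = 0*127 = 0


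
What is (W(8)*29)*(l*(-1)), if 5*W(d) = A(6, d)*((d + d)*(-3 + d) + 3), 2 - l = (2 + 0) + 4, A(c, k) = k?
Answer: 77024/5 ≈ 15405.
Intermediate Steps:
l = -4 (l = 2 - ((2 + 0) + 4) = 2 - (2 + 4) = 2 - 1*6 = 2 - 6 = -4)
W(d) = d*(3 + 2*d*(-3 + d))/5 (W(d) = (d*((d + d)*(-3 + d) + 3))/5 = (d*((2*d)*(-3 + d) + 3))/5 = (d*(2*d*(-3 + d) + 3))/5 = (d*(3 + 2*d*(-3 + d)))/5 = d*(3 + 2*d*(-3 + d))/5)
(W(8)*29)*(l*(-1)) = (((1/5)*8*(3 - 6*8 + 2*8**2))*29)*(-4*(-1)) = (((1/5)*8*(3 - 48 + 2*64))*29)*4 = (((1/5)*8*(3 - 48 + 128))*29)*4 = (((1/5)*8*83)*29)*4 = ((664/5)*29)*4 = (19256/5)*4 = 77024/5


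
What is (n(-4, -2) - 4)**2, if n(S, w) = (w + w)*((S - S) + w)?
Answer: 16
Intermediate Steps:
n(S, w) = 2*w**2 (n(S, w) = (2*w)*(0 + w) = (2*w)*w = 2*w**2)
(n(-4, -2) - 4)**2 = (2*(-2)**2 - 4)**2 = (2*4 - 4)**2 = (8 - 4)**2 = 4**2 = 16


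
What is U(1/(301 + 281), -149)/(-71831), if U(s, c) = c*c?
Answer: -22201/71831 ≈ -0.30907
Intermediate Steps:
U(s, c) = c²
U(1/(301 + 281), -149)/(-71831) = (-149)²/(-71831) = 22201*(-1/71831) = -22201/71831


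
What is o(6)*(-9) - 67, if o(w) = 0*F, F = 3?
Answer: -67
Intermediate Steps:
o(w) = 0 (o(w) = 0*3 = 0)
o(6)*(-9) - 67 = 0*(-9) - 67 = 0 - 67 = -67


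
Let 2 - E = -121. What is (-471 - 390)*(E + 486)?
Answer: -524349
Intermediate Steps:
E = 123 (E = 2 - 1*(-121) = 2 + 121 = 123)
(-471 - 390)*(E + 486) = (-471 - 390)*(123 + 486) = -861*609 = -524349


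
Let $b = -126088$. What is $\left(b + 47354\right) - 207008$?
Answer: $-285742$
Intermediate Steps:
$\left(b + 47354\right) - 207008 = \left(-126088 + 47354\right) - 207008 = -78734 - 207008 = -285742$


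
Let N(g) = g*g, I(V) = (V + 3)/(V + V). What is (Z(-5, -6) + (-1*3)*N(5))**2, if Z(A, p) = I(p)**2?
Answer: 1437601/256 ≈ 5615.6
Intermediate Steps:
I(V) = (3 + V)/(2*V) (I(V) = (3 + V)/((2*V)) = (3 + V)*(1/(2*V)) = (3 + V)/(2*V))
N(g) = g**2
Z(A, p) = (3 + p)**2/(4*p**2) (Z(A, p) = ((3 + p)/(2*p))**2 = (3 + p)**2/(4*p**2))
(Z(-5, -6) + (-1*3)*N(5))**2 = ((1/4)*(3 - 6)**2/(-6)**2 - 1*3*5**2)**2 = ((1/4)*(1/36)*(-3)**2 - 3*25)**2 = ((1/4)*(1/36)*9 - 75)**2 = (1/16 - 75)**2 = (-1199/16)**2 = 1437601/256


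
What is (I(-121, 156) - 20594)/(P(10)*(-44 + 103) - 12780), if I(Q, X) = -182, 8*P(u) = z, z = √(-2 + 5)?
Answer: 5664368640/3484335719 + 9806272*√3/10453007157 ≈ 1.6273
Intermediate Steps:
z = √3 ≈ 1.7320
P(u) = √3/8
(I(-121, 156) - 20594)/(P(10)*(-44 + 103) - 12780) = (-182 - 20594)/((√3/8)*(-44 + 103) - 12780) = -20776/((√3/8)*59 - 12780) = -20776/(59*√3/8 - 12780) = -20776/(-12780 + 59*√3/8)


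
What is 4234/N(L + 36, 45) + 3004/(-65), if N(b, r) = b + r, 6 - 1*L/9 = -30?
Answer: -188282/5265 ≈ -35.761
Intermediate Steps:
L = 324 (L = 54 - 9*(-30) = 54 + 270 = 324)
4234/N(L + 36, 45) + 3004/(-65) = 4234/((324 + 36) + 45) + 3004/(-65) = 4234/(360 + 45) + 3004*(-1/65) = 4234/405 - 3004/65 = -188282/5265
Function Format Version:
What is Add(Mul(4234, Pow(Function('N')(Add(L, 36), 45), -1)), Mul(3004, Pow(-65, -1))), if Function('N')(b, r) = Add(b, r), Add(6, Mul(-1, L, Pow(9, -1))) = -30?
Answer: Rational(-188282, 5265) ≈ -35.761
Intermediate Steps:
L = 324 (L = Add(54, Mul(-9, -30)) = Add(54, 270) = 324)
Add(Mul(4234, Pow(Function('N')(Add(L, 36), 45), -1)), Mul(3004, Pow(-65, -1))) = Add(Mul(4234, Pow(Add(Add(324, 36), 45), -1)), Mul(3004, Pow(-65, -1))) = Add(Mul(4234, Pow(Add(360, 45), -1)), Mul(3004, Rational(-1, 65))) = Add(Mul(4234, Pow(405, -1)), Rational(-3004, 65)) = Add(Mul(4234, Rational(1, 405)), Rational(-3004, 65)) = Add(Rational(4234, 405), Rational(-3004, 65)) = Rational(-188282, 5265)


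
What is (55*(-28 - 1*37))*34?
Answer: -121550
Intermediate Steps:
(55*(-28 - 1*37))*34 = (55*(-28 - 37))*34 = (55*(-65))*34 = -3575*34 = -121550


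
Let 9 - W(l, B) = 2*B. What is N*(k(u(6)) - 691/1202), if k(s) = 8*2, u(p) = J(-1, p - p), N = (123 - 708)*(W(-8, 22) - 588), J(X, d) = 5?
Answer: 6757360155/1202 ≈ 5.6218e+6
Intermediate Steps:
W(l, B) = 9 - 2*B
N = 364455 (N = (123 - 708)*((9 - 2*22) - 588) = -585*((9 - 44) - 588) = -585*(-35 - 588) = -585*(-623) = 364455)
u(p) = 5
k(s) = 16
N*(k(u(6)) - 691/1202) = 364455*(16 - 691/1202) = 364455*(18541/1202) = 6757360155/1202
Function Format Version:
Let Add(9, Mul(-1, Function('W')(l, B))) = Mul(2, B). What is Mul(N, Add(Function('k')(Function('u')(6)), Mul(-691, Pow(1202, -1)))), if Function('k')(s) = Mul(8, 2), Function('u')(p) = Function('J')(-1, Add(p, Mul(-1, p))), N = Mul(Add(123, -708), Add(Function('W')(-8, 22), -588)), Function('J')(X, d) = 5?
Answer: Rational(6757360155, 1202) ≈ 5.6218e+6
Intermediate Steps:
Function('W')(l, B) = Add(9, Mul(-2, B)) (Function('W')(l, B) = Add(9, Mul(-1, Mul(2, B))) = Add(9, Mul(-2, B)))
N = 364455 (N = Mul(Add(123, -708), Add(Add(9, Mul(-2, 22)), -588)) = Mul(-585, Add(Add(9, -44), -588)) = Mul(-585, Add(-35, -588)) = Mul(-585, -623) = 364455)
Function('u')(p) = 5
Function('k')(s) = 16
Mul(N, Add(Function('k')(Function('u')(6)), Mul(-691, Pow(1202, -1)))) = Mul(364455, Add(16, Mul(-691, Pow(1202, -1)))) = Mul(364455, Add(16, Mul(-691, Rational(1, 1202)))) = Mul(364455, Add(16, Rational(-691, 1202))) = Mul(364455, Rational(18541, 1202)) = Rational(6757360155, 1202)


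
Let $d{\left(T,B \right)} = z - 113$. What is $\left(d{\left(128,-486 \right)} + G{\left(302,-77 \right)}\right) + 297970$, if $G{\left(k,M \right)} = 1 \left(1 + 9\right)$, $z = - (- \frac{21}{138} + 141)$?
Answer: $\frac{13695403}{46} \approx 2.9773 \cdot 10^{5}$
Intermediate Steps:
$z = - \frac{6479}{46}$ ($z = - (\left(-21\right) \frac{1}{138} + 141) = - (- \frac{7}{46} + 141) = \left(-1\right) \frac{6479}{46} = - \frac{6479}{46} \approx -140.85$)
$d{\left(T,B \right)} = - \frac{11677}{46}$ ($d{\left(T,B \right)} = - \frac{6479}{46} - 113 = - \frac{11677}{46}$)
$G{\left(k,M \right)} = 10$ ($G{\left(k,M \right)} = 1 \cdot 10 = 10$)
$\left(d{\left(128,-486 \right)} + G{\left(302,-77 \right)}\right) + 297970 = \left(- \frac{11677}{46} + 10\right) + 297970 = - \frac{11217}{46} + 297970 = \frac{13695403}{46}$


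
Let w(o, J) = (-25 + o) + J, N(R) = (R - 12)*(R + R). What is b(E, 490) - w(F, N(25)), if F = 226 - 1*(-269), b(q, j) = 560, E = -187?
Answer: -560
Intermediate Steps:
N(R) = 2*R*(-12 + R) (N(R) = (-12 + R)*(2*R) = 2*R*(-12 + R))
F = 495 (F = 226 + 269 = 495)
w(o, J) = -25 + J + o
b(E, 490) - w(F, N(25)) = 560 - (-25 + 2*25*(-12 + 25) + 495) = 560 - (-25 + 2*25*13 + 495) = 560 - (-25 + 650 + 495) = 560 - 1*1120 = 560 - 1120 = -560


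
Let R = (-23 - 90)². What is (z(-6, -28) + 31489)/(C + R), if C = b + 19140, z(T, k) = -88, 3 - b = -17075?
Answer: 3489/5443 ≈ 0.64101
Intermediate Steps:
b = 17078 (b = 3 - 1*(-17075) = 3 + 17075 = 17078)
C = 36218 (C = 17078 + 19140 = 36218)
R = 12769 (R = (-113)² = 12769)
(z(-6, -28) + 31489)/(C + R) = (-88 + 31489)/(36218 + 12769) = 31401/48987 = 31401*(1/48987) = 3489/5443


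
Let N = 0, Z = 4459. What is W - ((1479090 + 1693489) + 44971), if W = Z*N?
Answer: -3217550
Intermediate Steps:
W = 0 (W = 4459*0 = 0)
W - ((1479090 + 1693489) + 44971) = 0 - ((1479090 + 1693489) + 44971) = 0 - (3172579 + 44971) = 0 - 1*3217550 = 0 - 3217550 = -3217550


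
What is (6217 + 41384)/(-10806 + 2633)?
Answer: -47601/8173 ≈ -5.8242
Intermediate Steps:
(6217 + 41384)/(-10806 + 2633) = 47601/(-8173) = 47601*(-1/8173) = -47601/8173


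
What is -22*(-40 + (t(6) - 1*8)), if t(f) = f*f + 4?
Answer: 176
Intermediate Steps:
t(f) = 4 + f**2 (t(f) = f**2 + 4 = 4 + f**2)
-22*(-40 + (t(6) - 1*8)) = -22*(-40 + ((4 + 6**2) - 1*8)) = -22*(-40 + ((4 + 36) - 8)) = -22*(-40 + (40 - 8)) = -22*(-40 + 32) = -22*(-8) = 176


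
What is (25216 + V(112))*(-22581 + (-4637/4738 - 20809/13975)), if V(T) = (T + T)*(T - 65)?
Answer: -26724565777344624/33106775 ≈ -8.0722e+8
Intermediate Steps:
V(T) = 2*T*(-65 + T) (V(T) = (2*T)*(-65 + T) = 2*T*(-65 + T))
(25216 + V(112))*(-22581 + (-4637/4738 - 20809/13975)) = (25216 + 2*112*(-65 + 112))*(-22581 + (-4637/4738 - 20809/13975)) = (25216 + 2*112*47)*(-22581 + (-4637*1/4738 - 20809*1/13975)) = (25216 + 10528)*(-22581 + (-4637/4738 - 20809/13975)) = 35744*(-22581 - 163395117/66213550) = 35744*(-1495331567667/66213550) = -26724565777344624/33106775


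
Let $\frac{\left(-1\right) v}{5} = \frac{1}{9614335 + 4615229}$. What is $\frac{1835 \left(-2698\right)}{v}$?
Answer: $14089630467624$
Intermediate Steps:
$v = - \frac{5}{14229564}$ ($v = - \frac{5}{9614335 + 4615229} = - \frac{5}{14229564} \approx -3.5138 \cdot 10^{-7}$)
$\frac{1835 \left(-2698\right)}{v} = \frac{1835 \left(-2698\right)}{- \frac{5}{14229564}} = \left(-4950830\right) \left(- \frac{14229564}{5}\right) = 14089630467624$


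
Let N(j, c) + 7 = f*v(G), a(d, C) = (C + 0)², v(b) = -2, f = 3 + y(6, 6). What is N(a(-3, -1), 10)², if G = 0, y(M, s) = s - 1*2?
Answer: 441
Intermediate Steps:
y(M, s) = -2 + s (y(M, s) = s - 2 = -2 + s)
f = 7 (f = 3 + (-2 + 6) = 3 + 4 = 7)
a(d, C) = C²
N(j, c) = -21 (N(j, c) = -7 + 7*(-2) = -7 - 14 = -21)
N(a(-3, -1), 10)² = (-21)² = 441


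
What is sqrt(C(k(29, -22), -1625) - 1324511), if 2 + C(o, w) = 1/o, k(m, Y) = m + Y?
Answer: I*sqrt(64901130)/7 ≈ 1150.9*I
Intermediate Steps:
k(m, Y) = Y + m
C(o, w) = -2 + 1/o
sqrt(C(k(29, -22), -1625) - 1324511) = sqrt((-2 + 1/(-22 + 29)) - 1324511) = sqrt((-2 + 1/7) - 1324511) = sqrt(-13/7 - 1324511) = sqrt(-9271590/7) = I*sqrt(64901130)/7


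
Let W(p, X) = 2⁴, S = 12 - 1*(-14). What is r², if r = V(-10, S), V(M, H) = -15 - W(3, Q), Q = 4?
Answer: 961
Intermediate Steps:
S = 26 (S = 12 + 14 = 26)
W(p, X) = 16
V(M, H) = -31 (V(M, H) = -15 - 1*16 = -15 - 16 = -31)
r = -31
r² = (-31)² = 961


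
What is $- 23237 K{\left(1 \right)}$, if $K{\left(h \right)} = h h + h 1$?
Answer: $-46474$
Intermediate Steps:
$K{\left(h \right)} = h + h^{2}$ ($K{\left(h \right)} = h^{2} + h = h + h^{2}$)
$- 23237 K{\left(1 \right)} = - 23237 \cdot 1 \left(1 + 1\right) = - 23237 \cdot 1 \cdot 2 = \left(-23237\right) 2 = -46474$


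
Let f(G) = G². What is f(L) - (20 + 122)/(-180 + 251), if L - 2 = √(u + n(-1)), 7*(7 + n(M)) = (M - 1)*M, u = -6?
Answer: -75/7 + 4*I*√623/7 ≈ -10.714 + 14.263*I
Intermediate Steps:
n(M) = -7 + M*(-1 + M)/7 (n(M) = -7 + ((M - 1)*M)/7 = -7 + ((-1 + M)*M)/7 = -7 + (M*(-1 + M))/7 = -7 + M*(-1 + M)/7)
L = 2 + I*√623/7 (L = 2 + √(-6 + (-7 - ⅐*(-1) + (⅐)*(-1)²)) = 2 + √(-6 + (-7 + ⅐ + (⅐)*1)) = 2 + √(-6 + (-7 + ⅐ + ⅐)) = 2 + √(-6 - 47/7) = 2 + √(-89/7) = 2 + I*√623/7 ≈ 2.0 + 3.5657*I)
f(L) - (20 + 122)/(-180 + 251) = (2 + I*√623/7)² - (20 + 122)/(-180 + 251) = (2 + I*√623/7)² - 142/71 = (2 + I*√623/7)² - 1*2 = (2 + I*√623/7)² - 2 = -2 + (2 + I*√623/7)²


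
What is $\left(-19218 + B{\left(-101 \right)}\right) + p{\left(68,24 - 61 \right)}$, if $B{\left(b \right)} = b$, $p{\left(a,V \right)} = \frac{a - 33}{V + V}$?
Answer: $- \frac{1429641}{74} \approx -19319.0$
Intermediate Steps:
$p{\left(a,V \right)} = \frac{-33 + a}{2 V}$
$\left(-19218 + B{\left(-101 \right)}\right) + p{\left(68,24 - 61 \right)} = \left(-19218 - 101\right) + \frac{-33 + 68}{2 \left(24 - 61\right)} = -19319 + \frac{1}{2} \frac{1}{-37} \cdot 35 = -19319 + \frac{1}{2} \left(- \frac{1}{37}\right) 35 = -19319 - \frac{35}{74} = - \frac{1429641}{74}$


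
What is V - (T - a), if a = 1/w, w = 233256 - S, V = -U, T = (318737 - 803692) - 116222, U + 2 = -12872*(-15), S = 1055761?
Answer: 335663467994/822505 ≈ 4.0810e+5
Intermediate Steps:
U = 193078 (U = -2 - 12872*(-15) = -2 + 193080 = 193078)
T = -601177 (T = -484955 - 116222 = -601177)
V = -193078 (V = -1*193078 = -193078)
w = -822505 (w = 233256 - 1*1055761 = 233256 - 1055761 = -822505)
a = -1/822505 (a = 1/(-822505) = -1/822505 ≈ -1.2158e-6)
V - (T - a) = -193078 - (-601177 - 1*(-1/822505)) = -193078 - (-601177 + 1/822505) = -193078 - 1*(-494471088384/822505) = -193078 + 494471088384/822505 = 335663467994/822505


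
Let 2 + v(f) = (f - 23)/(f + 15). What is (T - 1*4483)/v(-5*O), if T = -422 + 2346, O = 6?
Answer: -38385/23 ≈ -1668.9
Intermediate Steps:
T = 1924
v(f) = -2 + (-23 + f)/(15 + f) (v(f) = -2 + (f - 23)/(f + 15) = -2 + (-23 + f)/(15 + f))
(T - 1*4483)/v(-5*O) = (1924 - 1*4483)/(((-53 - (-5)*6)/(15 - 5*6))) = (1924 - 4483)/(((-53 - 1*(-30))/(15 - 30))) = -2559*(-15/(-53 + 30)) = -2559/((-1/15*(-23))) = -2559/23/15 = -2559*15/23 = -38385/23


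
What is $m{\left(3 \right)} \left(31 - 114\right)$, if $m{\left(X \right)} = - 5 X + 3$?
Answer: $996$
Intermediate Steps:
$m{\left(X \right)} = 3 - 5 X$
$m{\left(3 \right)} \left(31 - 114\right) = \left(3 - 15\right) \left(31 - 114\right) = \left(3 - 15\right) \left(-83\right) = \left(-12\right) \left(-83\right) = 996$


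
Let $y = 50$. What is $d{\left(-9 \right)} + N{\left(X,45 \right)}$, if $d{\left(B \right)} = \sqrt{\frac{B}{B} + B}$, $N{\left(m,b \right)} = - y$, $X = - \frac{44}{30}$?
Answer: $-50 + 2 i \sqrt{2} \approx -50.0 + 2.8284 i$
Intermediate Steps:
$X = - \frac{22}{15}$ ($X = \left(-44\right) \frac{1}{30} = - \frac{22}{15} \approx -1.4667$)
$N{\left(m,b \right)} = -50$ ($N{\left(m,b \right)} = \left(-1\right) 50 = -50$)
$d{\left(B \right)} = \sqrt{1 + B}$
$d{\left(-9 \right)} + N{\left(X,45 \right)} = \sqrt{1 - 9} - 50 = \sqrt{-8} - 50 = 2 i \sqrt{2} - 50 = -50 + 2 i \sqrt{2}$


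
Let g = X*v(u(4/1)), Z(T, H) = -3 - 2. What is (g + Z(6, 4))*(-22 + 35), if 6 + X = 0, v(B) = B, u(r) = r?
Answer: -377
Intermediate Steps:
X = -6 (X = -6 + 0 = -6)
Z(T, H) = -5
g = -24 (g = -24/1 = -24 ≈ -24.000)
(g + Z(6, 4))*(-22 + 35) = (-24 - 5)*(-22 + 35) = -29*13 = -377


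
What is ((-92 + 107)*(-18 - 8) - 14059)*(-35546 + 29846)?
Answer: 82359300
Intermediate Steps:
((-92 + 107)*(-18 - 8) - 14059)*(-35546 + 29846) = (15*(-26) - 14059)*(-5700) = (-390 - 14059)*(-5700) = -14449*(-5700) = 82359300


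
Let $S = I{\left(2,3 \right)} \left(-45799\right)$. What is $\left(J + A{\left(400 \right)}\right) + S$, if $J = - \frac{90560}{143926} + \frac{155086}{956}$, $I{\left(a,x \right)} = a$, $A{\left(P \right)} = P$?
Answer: $- \frac{3131498857103}{34398314} \approx -91036.0$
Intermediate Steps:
$S = -91598$ ($S = 2 \left(-45799\right) = -91598$)
$J = \frac{5558583069}{34398314}$ ($J = \left(-90560\right) \frac{1}{143926} + 155086 \cdot \frac{1}{956} = - \frac{45280}{71963} + \frac{77543}{478} = \frac{5558583069}{34398314} \approx 161.59$)
$\left(J + A{\left(400 \right)}\right) + S = \left(\frac{5558583069}{34398314} + 400\right) - 91598 = \frac{19317908669}{34398314} - 91598 = - \frac{3131498857103}{34398314}$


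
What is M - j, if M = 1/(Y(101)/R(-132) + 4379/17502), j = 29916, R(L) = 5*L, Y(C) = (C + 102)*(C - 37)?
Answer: -559669101702/18707987 ≈ -29916.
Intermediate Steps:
Y(C) = (-37 + C)*(102 + C) (Y(C) = (102 + C)*(-37 + C) = (-37 + C)*(102 + C))
M = -962610/18707987 (M = 1/((-3774 + 101**2 + 65*101)/((5*(-132))) + 4379/17502) = 1/((-3774 + 10201 + 6565)/(-660) + 4379*(1/17502)) = 1/(12992*(-1/660) + 4379/17502) = 1/(-3248/165 + 4379/17502) = 1/(-18707987/962610) = -962610/18707987 ≈ -0.051454)
M - j = -962610/18707987 - 1*29916 = -962610/18707987 - 29916 = -559669101702/18707987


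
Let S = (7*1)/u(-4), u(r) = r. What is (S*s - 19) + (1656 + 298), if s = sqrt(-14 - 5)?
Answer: 1935 - 7*I*sqrt(19)/4 ≈ 1935.0 - 7.6281*I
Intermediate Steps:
s = I*sqrt(19) (s = sqrt(-19) = I*sqrt(19) ≈ 4.3589*I)
S = -7/4 (S = (7*1)/(-4) = 7*(-1/4) = -7/4 ≈ -1.7500)
(S*s - 19) + (1656 + 298) = (-7*I*sqrt(19)/4 - 19) + (1656 + 298) = (-7*I*sqrt(19)/4 - 19) + 1954 = (-19 - 7*I*sqrt(19)/4) + 1954 = 1935 - 7*I*sqrt(19)/4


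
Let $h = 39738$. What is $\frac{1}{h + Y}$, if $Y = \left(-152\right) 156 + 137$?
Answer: $\frac{1}{16163} \approx 6.187 \cdot 10^{-5}$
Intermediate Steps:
$Y = -23575$ ($Y = -23712 + 137 = -23575$)
$\frac{1}{h + Y} = \frac{1}{39738 - 23575} = \frac{1}{16163}$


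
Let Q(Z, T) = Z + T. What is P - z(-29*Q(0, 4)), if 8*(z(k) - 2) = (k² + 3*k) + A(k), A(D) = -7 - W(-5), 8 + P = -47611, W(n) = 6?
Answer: -394063/8 ≈ -49258.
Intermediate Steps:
Q(Z, T) = T + Z
P = -47619 (P = -8 - 47611 = -47619)
A(D) = -13 (A(D) = -7 - 1*6 = -7 - 6 = -13)
z(k) = 3/8 + k²/8 + 3*k/8 (z(k) = 2 + ((k² + 3*k) - 13)/8 = 2 + (-13 + k² + 3*k)/8 = 2 + (-13/8 + k²/8 + 3*k/8) = 3/8 + k²/8 + 3*k/8)
P - z(-29*Q(0, 4)) = -47619 - (3/8 + (-29*(4 + 0))²/8 + 3*(-29*(4 + 0))/8) = -47619 - (3/8 + (-29*4)²/8 + 3*(-29*4)/8) = -47619 - (3/8 + (⅛)*(-116)² + (3/8)*(-116)) = -47619 - (3/8 + (⅛)*13456 - 87/2) = -47619 - (3/8 + 1682 - 87/2) = -47619 - 1*13111/8 = -47619 - 13111/8 = -394063/8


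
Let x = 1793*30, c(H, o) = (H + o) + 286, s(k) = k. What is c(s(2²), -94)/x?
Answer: 98/26895 ≈ 0.0036438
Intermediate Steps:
c(H, o) = 286 + H + o
x = 53790
c(s(2²), -94)/x = (286 + 2² - 94)/53790 = (286 + 4 - 94)*(1/53790) = 196*(1/53790) = 98/26895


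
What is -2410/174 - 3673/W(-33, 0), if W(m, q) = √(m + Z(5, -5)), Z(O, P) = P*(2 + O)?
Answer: -1205/87 + 3673*I*√17/34 ≈ -13.851 + 445.42*I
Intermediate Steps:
W(m, q) = √(-35 + m) (W(m, q) = √(m - 5*(2 + 5)) = √(m - 5*7) = √(m - 35) = √(-35 + m))
-2410/174 - 3673/W(-33, 0) = -2410/174 - 3673/√(-35 - 33) = -2410*1/174 - 3673*(-I*√17/34) = -1205/87 - 3673*(-I*√17/34) = -1205/87 - (-3673)*I*√17/34 = -1205/87 + 3673*I*√17/34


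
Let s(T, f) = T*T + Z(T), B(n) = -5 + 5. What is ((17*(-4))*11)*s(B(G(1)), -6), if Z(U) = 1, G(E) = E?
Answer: -748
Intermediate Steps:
B(n) = 0
s(T, f) = 1 + T² (s(T, f) = T*T + 1 = T² + 1 = 1 + T²)
((17*(-4))*11)*s(B(G(1)), -6) = ((17*(-4))*11)*(1 + 0²) = (-68*11)*(1 + 0) = -748*1 = -748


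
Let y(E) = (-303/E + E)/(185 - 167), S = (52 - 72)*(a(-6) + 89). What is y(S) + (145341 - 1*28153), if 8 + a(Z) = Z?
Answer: 1053942101/9000 ≈ 1.1710e+5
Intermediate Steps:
a(Z) = -8 + Z
S = -1500 (S = (52 - 72)*((-8 - 6) + 89) = -20*(-14 + 89) = -20*75 = -1500)
y(E) = -101/(6*E) + E/18 (y(E) = (E - 303/E)/18 = (E - 303/E)*(1/18) = -101/(6*E) + E/18)
y(S) + (145341 - 1*28153) = (1/18)*(-303 + (-1500)²)/(-1500) + (145341 - 1*28153) = (1/18)*(-1/1500)*(-303 + 2250000) + (145341 - 28153) = (1/18)*(-1/1500)*2249697 + 117188 = -749899/9000 + 117188 = 1053942101/9000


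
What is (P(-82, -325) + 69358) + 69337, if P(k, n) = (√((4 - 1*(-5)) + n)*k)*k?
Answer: 138695 + 13448*I*√79 ≈ 1.387e+5 + 1.1953e+5*I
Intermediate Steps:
P(k, n) = k²*√(9 + n) (P(k, n) = (√((4 + 5) + n)*k)*k = (√(9 + n)*k)*k = (k*√(9 + n))*k = k²*√(9 + n))
(P(-82, -325) + 69358) + 69337 = ((-82)²*√(9 - 325) + 69358) + 69337 = (6724*√(-316) + 69358) + 69337 = (6724*(2*I*√79) + 69358) + 69337 = (13448*I*√79 + 69358) + 69337 = (69358 + 13448*I*√79) + 69337 = 138695 + 13448*I*√79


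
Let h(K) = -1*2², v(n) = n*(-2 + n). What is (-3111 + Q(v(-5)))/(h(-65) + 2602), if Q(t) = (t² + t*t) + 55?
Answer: -101/433 ≈ -0.23326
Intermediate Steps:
Q(t) = 55 + 2*t² (Q(t) = (t² + t²) + 55 = 2*t² + 55 = 55 + 2*t²)
h(K) = -4 (h(K) = -1*4 = -4)
(-3111 + Q(v(-5)))/(h(-65) + 2602) = (-3111 + (55 + 2*(-5*(-2 - 5))²))/(-4 + 2602) = (-3111 + (55 + 2*(-5*(-7))²))/2598 = (-3111 + (55 + 2*35²))*(1/2598) = (-3111 + (55 + 2*1225))*(1/2598) = (-3111 + (55 + 2450))*(1/2598) = (-3111 + 2505)*(1/2598) = -606*1/2598 = -101/433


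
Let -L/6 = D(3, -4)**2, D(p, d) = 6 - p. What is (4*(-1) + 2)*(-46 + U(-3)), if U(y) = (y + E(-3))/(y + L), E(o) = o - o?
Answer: 1746/19 ≈ 91.895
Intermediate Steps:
E(o) = 0
L = -54 (L = -6*(6 - 1*3)**2 = -6*(6 - 3)**2 = -6*3**2 = -6*9 = -54)
U(y) = y/(-54 + y) (U(y) = (y + 0)/(y - 54) = y/(-54 + y))
(4*(-1) + 2)*(-46 + U(-3)) = (4*(-1) + 2)*(-46 - 3/(-54 - 3)) = (-4 + 2)*(-46 - 3/(-57)) = -2*(-46 - 3*(-1/57)) = -2*(-46 + 1/19) = -2*(-873/19) = 1746/19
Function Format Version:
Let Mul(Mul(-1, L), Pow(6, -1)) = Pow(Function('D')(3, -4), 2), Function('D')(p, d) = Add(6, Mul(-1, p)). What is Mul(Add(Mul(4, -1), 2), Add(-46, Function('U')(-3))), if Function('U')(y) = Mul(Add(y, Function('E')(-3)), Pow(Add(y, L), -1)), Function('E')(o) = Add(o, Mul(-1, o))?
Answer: Rational(1746, 19) ≈ 91.895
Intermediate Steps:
Function('E')(o) = 0
L = -54 (L = Mul(-6, Pow(Add(6, Mul(-1, 3)), 2)) = Mul(-6, Pow(Add(6, -3), 2)) = Mul(-6, Pow(3, 2)) = Mul(-6, 9) = -54)
Function('U')(y) = Mul(y, Pow(Add(-54, y), -1)) (Function('U')(y) = Mul(Add(y, 0), Pow(Add(y, -54), -1)) = Mul(y, Pow(Add(-54, y), -1)))
Mul(Add(Mul(4, -1), 2), Add(-46, Function('U')(-3))) = Mul(Add(Mul(4, -1), 2), Add(-46, Mul(-3, Pow(Add(-54, -3), -1)))) = Mul(Add(-4, 2), Add(-46, Mul(-3, Pow(-57, -1)))) = Mul(-2, Add(-46, Mul(-3, Rational(-1, 57)))) = Mul(-2, Add(-46, Rational(1, 19))) = Mul(-2, Rational(-873, 19)) = Rational(1746, 19)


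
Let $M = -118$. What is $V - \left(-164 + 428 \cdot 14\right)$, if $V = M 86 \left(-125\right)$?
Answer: $1262672$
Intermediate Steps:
$V = 1268500$ ($V = \left(-118\right) 86 \left(-125\right) = \left(-10148\right) \left(-125\right) = 1268500$)
$V - \left(-164 + 428 \cdot 14\right) = 1268500 - \left(-164 + 428 \cdot 14\right) = 1268500 - \left(-164 + 5992\right) = 1268500 - 5828 = 1262672$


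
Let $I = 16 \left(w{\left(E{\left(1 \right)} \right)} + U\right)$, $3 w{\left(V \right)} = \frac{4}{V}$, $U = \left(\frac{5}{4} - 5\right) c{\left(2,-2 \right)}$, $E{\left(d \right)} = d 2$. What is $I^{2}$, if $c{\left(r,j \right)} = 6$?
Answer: $\frac{1098304}{9} \approx 1.2203 \cdot 10^{5}$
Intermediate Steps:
$E{\left(d \right)} = 2 d$
$U = - \frac{45}{2}$ ($U = \left(\frac{5}{4} - 5\right) 6 = \left(- \frac{15}{4}\right) 6 = - \frac{45}{2} \approx -22.5$)
$w{\left(V \right)} = \frac{4}{3 V}$ ($w{\left(V \right)} = \frac{4 \frac{1}{V}}{3} = \frac{4}{3 V}$)
$I = - \frac{1048}{3}$ ($I = 16 \left(\frac{4}{3 \cdot 2 \cdot 1} - \frac{45}{2}\right) = 16 \left(\frac{4}{3 \cdot 2} - \frac{45}{2}\right) = 16 \left(\frac{4}{3} \cdot \frac{1}{2} - \frac{45}{2}\right) = 16 \left(\frac{2}{3} - \frac{45}{2}\right) = 16 \left(- \frac{131}{6}\right) = - \frac{1048}{3} \approx -349.33$)
$I^{2} = \left(- \frac{1048}{3}\right)^{2} = \frac{1098304}{9}$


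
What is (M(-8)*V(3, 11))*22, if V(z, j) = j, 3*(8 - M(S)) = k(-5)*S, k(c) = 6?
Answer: 5808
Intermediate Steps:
M(S) = 8 - 2*S
(M(-8)*V(3, 11))*22 = ((8 - 2*(-8))*11)*22 = ((8 + 16)*11)*22 = (24*11)*22 = 264*22 = 5808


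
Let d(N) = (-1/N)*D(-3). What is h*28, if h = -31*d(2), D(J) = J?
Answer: -1302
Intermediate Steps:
d(N) = 3/N (d(N) = -1/N*(-3) = 3/N)
h = -93/2 ≈ -46.500
h*28 = -93/2*28 = -1302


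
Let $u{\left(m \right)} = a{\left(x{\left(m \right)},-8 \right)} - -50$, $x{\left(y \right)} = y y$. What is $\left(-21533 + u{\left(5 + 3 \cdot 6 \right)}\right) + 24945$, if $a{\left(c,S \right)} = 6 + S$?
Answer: $3460$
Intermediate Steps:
$x{\left(y \right)} = y^{2}$
$u{\left(m \right)} = 48$ ($u{\left(m \right)} = \left(6 - 8\right) - -50 = -2 + 50 = 48$)
$\left(-21533 + u{\left(5 + 3 \cdot 6 \right)}\right) + 24945 = \left(-21533 + 48\right) + 24945 = -21485 + 24945 = 3460$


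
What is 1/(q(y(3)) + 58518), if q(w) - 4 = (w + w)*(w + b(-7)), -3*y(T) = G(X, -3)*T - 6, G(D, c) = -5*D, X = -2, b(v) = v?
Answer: 1/58762 ≈ 1.7018e-5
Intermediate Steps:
y(T) = 2 - 10*T/3 (y(T) = -((-5*(-2))*T - 6)/3 = -(10*T - 6)/3 = -(-6 + 10*T)/3 = 2 - 10*T/3)
q(w) = 4 + 2*w*(-7 + w) (q(w) = 4 + (w + w)*(w - 7) = 4 + (2*w)*(-7 + w) = 4 + 2*w*(-7 + w))
1/(q(y(3)) + 58518) = 1/((4 - 14*(2 - 10/3*3) + 2*(2 - 10/3*3)²) + 58518) = 1/((4 - 14*(2 - 10) + 2*(2 - 10)²) + 58518) = 1/((4 - 14*(-8) + 2*(-8)²) + 58518) = 1/((4 + 112 + 2*64) + 58518) = 1/((4 + 112 + 128) + 58518) = 1/(244 + 58518) = 1/58762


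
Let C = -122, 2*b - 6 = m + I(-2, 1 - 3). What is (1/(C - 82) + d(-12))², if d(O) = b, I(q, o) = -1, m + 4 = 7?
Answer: 664225/41616 ≈ 15.961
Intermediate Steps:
m = 3 (m = -4 + 7 = 3)
b = 4 (b = 3 + (3 - 1)/2 = 3 + (½)*2 = 3 + 1 = 4)
d(O) = 4
(1/(C - 82) + d(-12))² = (1/(-122 - 82) + 4)² = (1/(-204) + 4)² = (-1/204 + 4)² = (815/204)² = 664225/41616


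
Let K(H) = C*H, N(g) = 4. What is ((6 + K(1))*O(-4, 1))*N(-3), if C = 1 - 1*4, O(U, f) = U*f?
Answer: -48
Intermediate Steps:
C = -3 (C = 1 - 4 = -3)
K(H) = -3*H
((6 + K(1))*O(-4, 1))*N(-3) = ((6 - 3*1)*(-4*1))*4 = ((6 - 3)*(-4))*4 = (3*(-4))*4 = -12*4 = -48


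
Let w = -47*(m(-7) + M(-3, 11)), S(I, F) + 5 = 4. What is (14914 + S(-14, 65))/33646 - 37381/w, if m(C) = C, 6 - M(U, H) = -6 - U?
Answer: 314780737/790681 ≈ 398.11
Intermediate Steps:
M(U, H) = 12 + U (M(U, H) = 6 - (-6 - U) = 6 + (6 + U) = 12 + U)
S(I, F) = -1 (S(I, F) = -5 + 4 = -1)
w = -94 (w = -47*(-7 + (12 - 3)) = -47*(-7 + 9) = -47*2 = -94)
(14914 + S(-14, 65))/33646 - 37381/w = (14914 - 1)/33646 - 37381/(-94) = 14913*(1/33646) - 37381*(-1/94) = 14913/33646 + 37381/94 = 314780737/790681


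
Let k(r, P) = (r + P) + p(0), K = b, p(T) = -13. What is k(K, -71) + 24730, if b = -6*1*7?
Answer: 24604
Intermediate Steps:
b = -42 (b = -6*7 = -42)
K = -42
k(r, P) = -13 + P + r (k(r, P) = (r + P) - 13 = (P + r) - 13 = -13 + P + r)
k(K, -71) + 24730 = (-13 - 71 - 42) + 24730 = -126 + 24730 = 24604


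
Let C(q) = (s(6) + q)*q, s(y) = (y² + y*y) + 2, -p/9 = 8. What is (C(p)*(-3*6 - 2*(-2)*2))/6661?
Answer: 1440/6661 ≈ 0.21618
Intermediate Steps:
p = -72 (p = -9*8 = -72)
s(y) = 2 + 2*y² (s(y) = (y² + y²) + 2 = 2*y² + 2 = 2 + 2*y²)
C(q) = q*(74 + q) (C(q) = ((2 + 2*6²) + q)*q = ((2 + 2*36) + q)*q = ((2 + 72) + q)*q = (74 + q)*q = q*(74 + q))
(C(p)*(-3*6 - 2*(-2)*2))/6661 = ((-72*(74 - 72))*(-3*6 - 2*(-2)*2))/6661 = ((-72*2)*(-18 + 4*2))*(1/6661) = -144*(-18 + 8)*(1/6661) = -144*(-10)*(1/6661) = 1440*(1/6661) = 1440/6661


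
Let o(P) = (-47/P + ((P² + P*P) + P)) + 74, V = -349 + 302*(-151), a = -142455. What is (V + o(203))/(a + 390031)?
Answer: 7458985/50257928 ≈ 0.14841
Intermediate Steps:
V = -45951 (V = -349 - 45602 = -45951)
o(P) = 74 + P - 47/P + 2*P² (o(P) = (-47/P + ((P² + P²) + P)) + 74 = (-47/P + (2*P² + P)) + 74 = (-47/P + (P + 2*P²)) + 74 = (P - 47/P + 2*P²) + 74 = 74 + P - 47/P + 2*P²)
(V + o(203))/(a + 390031) = (-45951 + (74 + 203 - 47/203 + 2*203²))/(-142455 + 390031) = (-45951 + (74 + 203 - 47*1/203 + 2*41209))/247576 = (-45951 + (74 + 203 - 47/203 + 82418))*(1/247576) = (-45951 + 16787038/203)*(1/247576) = (7458985/203)*(1/247576) = 7458985/50257928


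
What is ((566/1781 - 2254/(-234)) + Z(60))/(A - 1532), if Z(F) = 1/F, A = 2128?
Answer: 3195203/191065680 ≈ 0.016723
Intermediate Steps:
((566/1781 - 2254/(-234)) + Z(60))/(A - 1532) = ((566/1781 - 2254/(-234)) + 1/60)/(2128 - 1532) = ((566*(1/1781) - 2254*(-1/234)) + 1/60)/596 = ((566/1781 + 1127/117) + 1/60)*(1/596) = (159493/16029 + 1/60)*(1/596) = (3195203/320580)*(1/596) = 3195203/191065680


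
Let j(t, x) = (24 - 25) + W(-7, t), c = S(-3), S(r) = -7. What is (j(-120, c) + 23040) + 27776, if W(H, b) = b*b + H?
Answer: 65208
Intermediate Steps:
c = -7
W(H, b) = H + b² (W(H, b) = b² + H = H + b²)
j(t, x) = -8 + t² (j(t, x) = (24 - 25) + (-7 + t²) = -1 + (-7 + t²) = -8 + t²)
(j(-120, c) + 23040) + 27776 = ((-8 + (-120)²) + 23040) + 27776 = ((-8 + 14400) + 23040) + 27776 = (14392 + 23040) + 27776 = 37432 + 27776 = 65208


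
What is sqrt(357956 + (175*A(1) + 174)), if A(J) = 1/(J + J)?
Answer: sqrt(1432870)/2 ≈ 598.51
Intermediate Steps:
A(J) = 1/(2*J)
sqrt(357956 + (175*A(1) + 174)) = sqrt(357956 + (175*((1/2)/1) + 174)) = sqrt(357956 + (175*((1/2)*1) + 174)) = sqrt(357956 + (175*(1/2) + 174)) = sqrt(357956 + (175/2 + 174)) = sqrt(357956 + 523/2) = sqrt(716435/2) = sqrt(1432870)/2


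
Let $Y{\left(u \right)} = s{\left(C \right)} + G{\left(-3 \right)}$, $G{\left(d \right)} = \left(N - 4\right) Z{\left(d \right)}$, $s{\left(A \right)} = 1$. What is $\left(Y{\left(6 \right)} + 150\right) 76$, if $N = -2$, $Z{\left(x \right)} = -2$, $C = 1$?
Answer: $12388$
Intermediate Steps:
$G{\left(d \right)} = 12$ ($G{\left(d \right)} = \left(-2 - 4\right) \left(-2\right) = \left(-6\right) \left(-2\right) = 12$)
$Y{\left(u \right)} = 13$ ($Y{\left(u \right)} = 1 + 12 = 13$)
$\left(Y{\left(6 \right)} + 150\right) 76 = \left(13 + 150\right) 76 = 163 \cdot 76 = 12388$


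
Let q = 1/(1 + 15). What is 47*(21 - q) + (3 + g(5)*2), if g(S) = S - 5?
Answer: 15793/16 ≈ 987.06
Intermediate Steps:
g(S) = -5 + S
q = 1/16 ≈ 0.062500
47*(21 - q) + (3 + g(5)*2) = 47*(21 - 1*1/16) + (3 + (-5 + 5)*2) = 47*(21 - 1/16) + (3 + 0*2) = 47*(335/16) + (3 + 0) = 15745/16 + 3 = 15793/16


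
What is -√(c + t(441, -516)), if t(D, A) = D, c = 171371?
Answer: -2*√42953 ≈ -414.50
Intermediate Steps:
-√(c + t(441, -516)) = -√(171371 + 441) = -√171812 = -2*√42953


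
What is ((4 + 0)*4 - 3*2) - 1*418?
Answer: -408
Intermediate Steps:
((4 + 0)*4 - 3*2) - 1*418 = (4*4 - 6) - 418 = (16 - 6) - 418 = 10 - 418 = -408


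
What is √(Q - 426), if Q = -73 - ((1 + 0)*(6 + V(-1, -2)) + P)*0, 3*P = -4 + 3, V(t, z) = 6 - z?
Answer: I*√499 ≈ 22.338*I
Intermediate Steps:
P = -⅓ (P = (-4 + 3)/3 = (⅓)*(-1) = -⅓ ≈ -0.33333)
Q = -73 (Q = -73 - ((1 + 0)*(6 + (6 - 1*(-2))) - ⅓)*0 = -73 - (1*(6 + (6 + 2)) - ⅓)*0 = -73 - (1*(6 + 8) - ⅓)*0 = -73 - (1*14 - ⅓)*0 = -73 - (14 - ⅓)*0 = -73 - 41*0/3 = -73 - 1*0 = -73 + 0 = -73)
√(Q - 426) = √(-73 - 426) = √(-499) = I*√499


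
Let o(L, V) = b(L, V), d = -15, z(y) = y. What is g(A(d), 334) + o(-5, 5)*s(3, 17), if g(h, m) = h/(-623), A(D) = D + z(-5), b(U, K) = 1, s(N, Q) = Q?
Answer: 10611/623 ≈ 17.032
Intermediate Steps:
A(D) = -5 + D (A(D) = D - 5 = -5 + D)
g(h, m) = -h/623 (g(h, m) = h*(-1/623) = -h/623)
o(L, V) = 1
g(A(d), 334) + o(-5, 5)*s(3, 17) = -(-5 - 15)/623 + 1*17 = -1/623*(-20) + 17 = 20/623 + 17 = 10611/623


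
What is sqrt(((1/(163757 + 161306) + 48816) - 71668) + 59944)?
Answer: sqrt(3919361564943211)/325063 ≈ 192.59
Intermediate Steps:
sqrt(((1/(163757 + 161306) + 48816) - 71668) + 59944) = sqrt(((1/325063 + 48816) - 71668) + 59944) = sqrt((15868275409/325063 - 71668) + 59944) = sqrt(-7428339675/325063 + 59944) = sqrt(12057236797/325063) = sqrt(3919361564943211)/325063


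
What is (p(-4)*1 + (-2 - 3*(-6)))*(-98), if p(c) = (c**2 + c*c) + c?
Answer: -4312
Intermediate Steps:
p(c) = c + 2*c**2 (p(c) = (c**2 + c**2) + c = 2*c**2 + c = c + 2*c**2)
(p(-4)*1 + (-2 - 3*(-6)))*(-98) = (-4*(1 + 2*(-4))*1 + (-2 - 3*(-6)))*(-98) = (-4*(1 - 8)*1 + (-2 + 18))*(-98) = (-4*(-7)*1 + 16)*(-98) = (28*1 + 16)*(-98) = (28 + 16)*(-98) = 44*(-98) = -4312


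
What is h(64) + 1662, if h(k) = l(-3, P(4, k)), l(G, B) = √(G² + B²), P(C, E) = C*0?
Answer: 1665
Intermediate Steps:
P(C, E) = 0
l(G, B) = √(B² + G²)
h(k) = 3 (h(k) = √(0² + (-3)²) = √(0 + 9) = √9 = 3)
h(64) + 1662 = 3 + 1662 = 1665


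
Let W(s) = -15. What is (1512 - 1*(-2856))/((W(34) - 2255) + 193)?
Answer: -4368/2077 ≈ -2.1030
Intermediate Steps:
(1512 - 1*(-2856))/((W(34) - 2255) + 193) = (1512 - 1*(-2856))/((-15 - 2255) + 193) = (1512 + 2856)/(-2270 + 193) = 4368/(-2077) = 4368*(-1/2077) = -4368/2077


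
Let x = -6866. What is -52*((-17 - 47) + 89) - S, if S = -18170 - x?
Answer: 10004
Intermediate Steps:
S = -11304 (S = -18170 - 1*(-6866) = -18170 + 6866 = -11304)
-52*((-17 - 47) + 89) - S = -52*((-17 - 47) + 89) - 1*(-11304) = -52*(-64 + 89) + 11304 = -52*25 + 11304 = -1300 + 11304 = 10004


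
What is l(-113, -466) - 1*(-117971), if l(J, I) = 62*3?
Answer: 118157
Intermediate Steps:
l(J, I) = 186
l(-113, -466) - 1*(-117971) = 186 - 1*(-117971) = 186 + 117971 = 118157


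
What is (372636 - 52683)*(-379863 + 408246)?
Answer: 9081225999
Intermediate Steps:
(372636 - 52683)*(-379863 + 408246) = 319953*28383 = 9081225999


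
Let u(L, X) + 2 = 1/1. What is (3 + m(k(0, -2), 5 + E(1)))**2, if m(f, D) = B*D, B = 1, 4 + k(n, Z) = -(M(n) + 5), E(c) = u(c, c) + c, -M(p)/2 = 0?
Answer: 64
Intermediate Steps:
u(L, X) = -1 (u(L, X) = -2 + 1/1 = -2 + 1 = -1)
M(p) = 0 (M(p) = -2*0 = 0)
E(c) = -1 + c
k(n, Z) = -9 (k(n, Z) = -4 - (0 + 5) = -4 - 1*5 = -4 - 5 = -9)
m(f, D) = D (m(f, D) = 1*D = D)
(3 + m(k(0, -2), 5 + E(1)))**2 = (3 + (5 + (-1 + 1)))**2 = (3 + (5 + 0))**2 = (3 + 5)**2 = 8**2 = 64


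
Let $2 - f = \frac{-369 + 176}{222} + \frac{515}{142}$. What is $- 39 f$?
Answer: $\frac{77597}{2627} \approx 29.538$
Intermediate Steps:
$f = - \frac{5969}{7881}$ ($f = 2 - \left(\frac{-369 + 176}{222} + \frac{515}{142}\right) = 2 - \left(\left(-193\right) \frac{1}{222} + 515 \cdot \frac{1}{142}\right) = 2 - \left(- \frac{193}{222} + \frac{515}{142}\right) = 2 - \frac{21731}{7881} = - \frac{5969}{7881} \approx -0.75739$)
$- 39 f = \left(-39\right) \left(- \frac{5969}{7881}\right) = \frac{77597}{2627}$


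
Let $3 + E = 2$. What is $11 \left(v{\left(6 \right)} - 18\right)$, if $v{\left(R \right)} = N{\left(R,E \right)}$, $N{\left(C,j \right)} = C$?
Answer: $-132$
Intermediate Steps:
$E = -1$ ($E = -3 + 2 = -1$)
$v{\left(R \right)} = R$
$11 \left(v{\left(6 \right)} - 18\right) = 11 \left(6 - 18\right) = 11 \left(-12\right) = -132$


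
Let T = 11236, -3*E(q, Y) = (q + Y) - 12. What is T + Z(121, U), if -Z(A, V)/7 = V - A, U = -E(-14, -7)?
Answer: 12160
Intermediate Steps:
E(q, Y) = 4 - Y/3 - q/3 (E(q, Y) = -((q + Y) - 12)/3 = -((Y + q) - 12)/3 = -(-12 + Y + q)/3 = 4 - Y/3 - q/3)
U = -11 (U = -(4 - ⅓*(-7) - ⅓*(-14)) = -(4 + 7/3 + 14/3) = -1*11 = -11)
Z(A, V) = -7*V + 7*A (Z(A, V) = -7*(V - A) = -7*V + 7*A)
T + Z(121, U) = 11236 + (-7*(-11) + 7*121) = 11236 + (77 + 847) = 11236 + 924 = 12160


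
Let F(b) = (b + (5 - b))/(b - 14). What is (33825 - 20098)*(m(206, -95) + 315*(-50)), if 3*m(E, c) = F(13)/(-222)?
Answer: -3891602645/18 ≈ -2.1620e+8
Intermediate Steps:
F(b) = 5/(-14 + b)
m(E, c) = 5/666 (m(E, c) = ((5/(-14 + 13))/(-222))/3 = ((5/(-1))*(-1/222))/3 = ((5*(-1))*(-1/222))/3 = (-5*(-1/222))/3 = (⅓)*(5/222) = 5/666)
(33825 - 20098)*(m(206, -95) + 315*(-50)) = (33825 - 20098)*(5/666 + 315*(-50)) = 13727*(5/666 - 15750) = 13727*(-10489495/666) = -3891602645/18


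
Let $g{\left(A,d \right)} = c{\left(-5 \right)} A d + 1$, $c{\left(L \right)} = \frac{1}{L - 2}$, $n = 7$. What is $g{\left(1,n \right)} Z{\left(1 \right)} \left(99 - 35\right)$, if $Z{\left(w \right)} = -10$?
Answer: $0$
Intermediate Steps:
$c{\left(L \right)} = \frac{1}{-2 + L}$
$g{\left(A,d \right)} = 1 - \frac{A d}{7}$ ($g{\left(A,d \right)} = \frac{A}{-2 - 5} d + 1 = \frac{A}{-7} d + 1 = - \frac{A}{7} d + 1 = - \frac{A d}{7} + 1 = 1 - \frac{A d}{7}$)
$g{\left(1,n \right)} Z{\left(1 \right)} \left(99 - 35\right) = \left(1 - \frac{1}{7} \cdot 7\right) \left(-10\right) \left(99 - 35\right) = \left(1 - 1\right) \left(-10\right) \left(99 - 35\right) = 0 \left(-10\right) 64 = 0 \cdot 64 = 0$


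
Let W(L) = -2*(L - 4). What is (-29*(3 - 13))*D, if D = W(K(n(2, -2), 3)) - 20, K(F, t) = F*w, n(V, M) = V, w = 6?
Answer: -10440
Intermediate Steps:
K(F, t) = 6*F (K(F, t) = F*6 = 6*F)
W(L) = 8 - 2*L (W(L) = -2*(-4 + L) = 8 - 2*L)
D = -36 (D = (8 - 12*2) - 20 = (8 - 2*12) - 20 = (8 - 24) - 20 = -16 - 20 = -36)
(-29*(3 - 13))*D = -29*(3 - 13)*(-36) = -29*(-10)*(-36) = 290*(-36) = -10440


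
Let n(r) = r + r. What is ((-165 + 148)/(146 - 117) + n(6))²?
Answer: 109561/841 ≈ 130.27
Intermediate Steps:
n(r) = 2*r
((-165 + 148)/(146 - 117) + n(6))² = ((-165 + 148)/(146 - 117) + 2*6)² = (-17/29 + 12)² = (331/29)² = 109561/841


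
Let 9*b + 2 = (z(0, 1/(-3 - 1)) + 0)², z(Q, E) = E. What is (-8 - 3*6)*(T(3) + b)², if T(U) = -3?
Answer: -2786797/10368 ≈ -268.79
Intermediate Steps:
b = -31/144 (b = -2/9 + (1/(-3 - 1) + 0)²/9 = -2/9 + (1/(-4) + 0)²/9 = -2/9 + (-¼ + 0)²/9 = -2/9 + (-¼)²/9 = -2/9 + (⅑)*(1/16) = -2/9 + 1/144 = -31/144 ≈ -0.21528)
(-8 - 3*6)*(T(3) + b)² = (-8 - 3*6)*(-3 - 31/144)² = (-8 - 18)*(-463/144)² = -26*214369/20736 = -2786797/10368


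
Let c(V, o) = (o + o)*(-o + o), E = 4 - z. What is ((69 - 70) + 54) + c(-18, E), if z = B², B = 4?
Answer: 53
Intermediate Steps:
z = 16 (z = 4² = 16)
E = -12 (E = 4 - 1*16 = 4 - 16 = -12)
c(V, o) = 0 (c(V, o) = (2*o)*0 = 0)
((69 - 70) + 54) + c(-18, E) = ((69 - 70) + 54) + 0 = (-1 + 54) + 0 = 53 + 0 = 53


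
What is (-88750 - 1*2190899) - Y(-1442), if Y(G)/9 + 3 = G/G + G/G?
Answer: -2279640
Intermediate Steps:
Y(G) = -9 (Y(G) = -27 + 9*(G/G + G/G) = -27 + 9*(1 + 1) = -27 + 9*2 = -27 + 18 = -9)
(-88750 - 1*2190899) - Y(-1442) = (-88750 - 1*2190899) - 1*(-9) = (-88750 - 2190899) + 9 = -2279649 + 9 = -2279640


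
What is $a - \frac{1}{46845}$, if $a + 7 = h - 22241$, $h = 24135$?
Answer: $\frac{88396514}{46845} \approx 1887.0$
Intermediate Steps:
$a = 1887$ ($a = -7 + \left(24135 - 22241\right) = -7 + 1894 = 1887$)
$a - \frac{1}{46845} = 1887 - \frac{1}{46845} = \frac{88396514}{46845}$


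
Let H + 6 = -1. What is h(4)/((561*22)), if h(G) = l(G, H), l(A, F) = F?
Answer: -7/12342 ≈ -0.00056717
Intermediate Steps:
H = -7 (H = -6 - 1 = -7)
h(G) = -7
h(4)/((561*22)) = -7/(561*22) = -7/12342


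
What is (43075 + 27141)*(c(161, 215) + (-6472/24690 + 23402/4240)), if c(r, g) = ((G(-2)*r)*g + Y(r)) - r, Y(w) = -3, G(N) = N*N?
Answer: 1270747233548509/130857 ≈ 9.7110e+9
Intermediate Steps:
G(N) = N²
c(r, g) = -3 - r + 4*g*r (c(r, g) = (((-2)²*r)*g - 3) - r = ((4*r)*g - 3) - r = (4*g*r - 3) - r = (-3 + 4*g*r) - r = -3 - r + 4*g*r)
(43075 + 27141)*(c(161, 215) + (-6472/24690 + 23402/4240)) = (43075 + 27141)*((-3 - 1*161 + 4*215*161) + (-6472/24690 + 23402/4240)) = 70216*((-3 - 161 + 138460) + (-6472*1/24690 + 23402*(1/4240))) = 70216*(138296 + (-3236/12345 + 11701/2120)) = 70216*(138296 + 5503541/1046856) = 70216*(144781500917/1046856) = 1270747233548509/130857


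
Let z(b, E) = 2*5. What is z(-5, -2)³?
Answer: 1000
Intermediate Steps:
z(b, E) = 10
z(-5, -2)³ = 10³ = 1000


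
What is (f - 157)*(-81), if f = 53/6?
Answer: 24003/2 ≈ 12002.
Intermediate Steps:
f = 53/6 (f = 53*(1/6) = 53/6 ≈ 8.8333)
(f - 157)*(-81) = (53/6 - 157)*(-81) = -889/6*(-81) = 24003/2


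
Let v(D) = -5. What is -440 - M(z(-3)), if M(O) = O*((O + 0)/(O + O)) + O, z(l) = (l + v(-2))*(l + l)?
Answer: -512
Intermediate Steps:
z(l) = 2*l*(-5 + l) (z(l) = (l - 5)*(l + l) = (-5 + l)*(2*l) = 2*l*(-5 + l))
M(O) = 3*O/2 (M(O) = O*(O/((2*O))) + O = O*(O*(1/(2*O))) + O = O*(1/2) + O = O/2 + O = 3*O/2)
-440 - M(z(-3)) = -440 - 3*2*(-3)*(-5 - 3)/2 = -440 - 3*2*(-3)*(-8)/2 = -440 - 3*48/2 = -440 - 1*72 = -440 - 72 = -512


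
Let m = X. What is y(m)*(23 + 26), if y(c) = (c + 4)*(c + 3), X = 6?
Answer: 4410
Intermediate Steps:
m = 6
y(c) = (3 + c)*(4 + c) (y(c) = (4 + c)*(3 + c) = (3 + c)*(4 + c))
y(m)*(23 + 26) = (12 + 6² + 7*6)*(23 + 26) = (12 + 36 + 42)*49 = 90*49 = 4410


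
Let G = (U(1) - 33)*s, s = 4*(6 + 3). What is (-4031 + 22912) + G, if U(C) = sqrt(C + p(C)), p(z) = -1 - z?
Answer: 17693 + 36*I ≈ 17693.0 + 36.0*I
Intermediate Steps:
U(C) = I (U(C) = sqrt(C + (-1 - C)) = sqrt(-1) = I)
s = 36 (s = 4*9 = 36)
G = -1188 + 36*I (G = (I - 33)*36 = (-33 + I)*36 = -1188 + 36*I ≈ -1188.0 + 36.0*I)
(-4031 + 22912) + G = (-4031 + 22912) + (-1188 + 36*I) = 18881 + (-1188 + 36*I) = 17693 + 36*I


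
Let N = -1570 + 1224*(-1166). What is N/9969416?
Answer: -714377/4984708 ≈ -0.14331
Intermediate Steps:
N = -1428754 (N = -1570 - 1427184 = -1428754)
N/9969416 = -1428754/9969416 = -1428754*1/9969416 = -714377/4984708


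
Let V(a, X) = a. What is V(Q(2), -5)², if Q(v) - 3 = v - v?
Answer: 9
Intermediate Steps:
Q(v) = 3 (Q(v) = 3 + (v - v) = 3 + 0 = 3)
V(Q(2), -5)² = 3² = 9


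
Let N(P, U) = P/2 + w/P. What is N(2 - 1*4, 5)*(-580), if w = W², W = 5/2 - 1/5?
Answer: 21141/10 ≈ 2114.1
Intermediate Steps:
W = 23/10 (W = 5*(½) - 1*⅕ = 5/2 - ⅕ = 23/10 ≈ 2.3000)
w = 529/100 (w = (23/10)² = 529/100 ≈ 5.2900)
N(P, U) = P/2 + 529/(100*P)
N(2 - 1*4, 5)*(-580) = ((2 - 1*4)/2 + 529/(100*(2 - 1*4)))*(-580) = ((2 - 4)/2 + 529/(100*(2 - 4)))*(-580) = ((½)*(-2) + (529/100)/(-2))*(-580) = (-1 + (529/100)*(-½))*(-580) = (-1 - 529/200)*(-580) = -729/200*(-580) = 21141/10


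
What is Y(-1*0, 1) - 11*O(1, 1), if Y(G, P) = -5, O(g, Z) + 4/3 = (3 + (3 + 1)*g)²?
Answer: -1588/3 ≈ -529.33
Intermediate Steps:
O(g, Z) = -4/3 + (3 + 4*g)² (O(g, Z) = -4/3 + (3 + (3 + 1)*g)² = -4/3 + (3 + 4*g)²)
Y(-1*0, 1) - 11*O(1, 1) = -5 - 11*(-4/3 + (3 + 4*1)²) = -5 - 11*(-4/3 + (3 + 4)²) = -5 - 11*(-4/3 + 7²) = -5 - 11*(-4/3 + 49) = -5 - 11*143/3 = -5 - 1573/3 = -1588/3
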